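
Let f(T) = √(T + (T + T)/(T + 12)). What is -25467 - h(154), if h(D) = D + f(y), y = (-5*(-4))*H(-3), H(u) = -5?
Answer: -25621 - 5*I*√473/11 ≈ -25621.0 - 9.8857*I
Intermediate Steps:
y = -100 (y = -5*(-4)*(-5) = 20*(-5) = -100)
f(T) = √(T + 2*T/(12 + T)) (f(T) = √(T + (2*T)/(12 + T)) = √(T + 2*T/(12 + T)))
h(D) = D + 5*I*√473/11 (h(D) = D + √(-100*(14 - 100)/(12 - 100)) = D + √(-100*(-86)/(-88)) = D + √(-100*(-1/88)*(-86)) = D + √(-1075/11) = D + 5*I*√473/11)
-25467 - h(154) = -25467 - (154 + 5*I*√473/11) = -25467 + (-154 - 5*I*√473/11) = -25621 - 5*I*√473/11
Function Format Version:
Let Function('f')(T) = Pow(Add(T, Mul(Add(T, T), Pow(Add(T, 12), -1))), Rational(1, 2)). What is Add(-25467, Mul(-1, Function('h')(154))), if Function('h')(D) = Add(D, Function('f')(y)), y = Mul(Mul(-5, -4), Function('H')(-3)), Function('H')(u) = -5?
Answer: Add(-25621, Mul(Rational(-5, 11), I, Pow(473, Rational(1, 2)))) ≈ Add(-25621., Mul(-9.8857, I))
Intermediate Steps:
y = -100 (y = Mul(Mul(-5, -4), -5) = Mul(20, -5) = -100)
Function('f')(T) = Pow(Add(T, Mul(2, T, Pow(Add(12, T), -1))), Rational(1, 2)) (Function('f')(T) = Pow(Add(T, Mul(Mul(2, T), Pow(Add(12, T), -1))), Rational(1, 2)) = Pow(Add(T, Mul(2, T, Pow(Add(12, T), -1))), Rational(1, 2)))
Function('h')(D) = Add(D, Mul(Rational(5, 11), I, Pow(473, Rational(1, 2)))) (Function('h')(D) = Add(D, Pow(Mul(-100, Pow(Add(12, -100), -1), Add(14, -100)), Rational(1, 2))) = Add(D, Pow(Mul(-100, Pow(-88, -1), -86), Rational(1, 2))) = Add(D, Pow(Mul(-100, Rational(-1, 88), -86), Rational(1, 2))) = Add(D, Pow(Rational(-1075, 11), Rational(1, 2))) = Add(D, Mul(Rational(5, 11), I, Pow(473, Rational(1, 2)))))
Add(-25467, Mul(-1, Function('h')(154))) = Add(-25467, Mul(-1, Add(154, Mul(Rational(5, 11), I, Pow(473, Rational(1, 2)))))) = Add(-25467, Add(-154, Mul(Rational(-5, 11), I, Pow(473, Rational(1, 2))))) = Add(-25621, Mul(Rational(-5, 11), I, Pow(473, Rational(1, 2))))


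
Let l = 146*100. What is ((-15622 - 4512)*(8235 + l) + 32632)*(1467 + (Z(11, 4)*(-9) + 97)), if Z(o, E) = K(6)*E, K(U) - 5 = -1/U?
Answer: -639020888620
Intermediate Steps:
K(U) = 5 - 1/U
l = 14600
Z(o, E) = 29*E/6 (Z(o, E) = (5 - 1/6)*E = (5 - 1*⅙)*E = (5 - ⅙)*E = 29*E/6)
((-15622 - 4512)*(8235 + l) + 32632)*(1467 + (Z(11, 4)*(-9) + 97)) = ((-15622 - 4512)*(8235 + 14600) + 32632)*(1467 + (((29/6)*4)*(-9) + 97)) = (-20134*22835 + 32632)*(1467 + ((58/3)*(-9) + 97)) = (-459759890 + 32632)*(1467 + (-174 + 97)) = -459727258*(1467 - 77) = -459727258*1390 = -639020888620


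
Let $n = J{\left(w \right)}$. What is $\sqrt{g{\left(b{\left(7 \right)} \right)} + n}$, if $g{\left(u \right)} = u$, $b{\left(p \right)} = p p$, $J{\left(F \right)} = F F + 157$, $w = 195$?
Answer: $\sqrt{38231} \approx 195.53$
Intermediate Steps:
$J{\left(F \right)} = 157 + F^{2}$ ($J{\left(F \right)} = F^{2} + 157 = 157 + F^{2}$)
$b{\left(p \right)} = p^{2}$
$n = 38182$ ($n = 157 + 195^{2} = 157 + 38025 = 38182$)
$\sqrt{g{\left(b{\left(7 \right)} \right)} + n} = \sqrt{7^{2} + 38182} = \sqrt{49 + 38182} = \sqrt{38231}$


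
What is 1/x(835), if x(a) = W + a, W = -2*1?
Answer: 1/833 ≈ 0.0012005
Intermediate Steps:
W = -2
x(a) = -2 + a
1/x(835) = 1/(-2 + 835) = 1/833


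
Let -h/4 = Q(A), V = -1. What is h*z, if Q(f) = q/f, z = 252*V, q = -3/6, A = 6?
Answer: -84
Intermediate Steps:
q = -½ (q = -3*⅙ = -½ ≈ -0.50000)
z = -252 (z = 252*(-1) = -252)
Q(f) = -1/(2*f)
h = ⅓ (h = -(-2)/6 = -4*(-1/12) = ⅓ ≈ 0.33333)
h*z = (⅓)*(-252) = -84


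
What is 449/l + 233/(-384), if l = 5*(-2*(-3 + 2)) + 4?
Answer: 84577/2688 ≈ 31.465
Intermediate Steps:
l = 14 (l = 5*(-2*(-1)) + 4 = 5*2 + 4 = 10 + 4 = 14)
449/l + 233/(-384) = 449/14 + 233/(-384) = 449*(1/14) + 233*(-1/384) = 449/14 - 233/384 = 84577/2688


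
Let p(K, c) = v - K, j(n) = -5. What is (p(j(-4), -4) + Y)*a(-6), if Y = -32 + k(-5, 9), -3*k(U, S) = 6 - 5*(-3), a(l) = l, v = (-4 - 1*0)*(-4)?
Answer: 108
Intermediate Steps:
v = 16 (v = (-4 + 0)*(-4) = -4*(-4) = 16)
k(U, S) = -7 (k(U, S) = -(6 - 5*(-3))/3 = -(6 + 15)/3 = -1/3*21 = -7)
p(K, c) = 16 - K
Y = -39 (Y = -32 - 7 = -39)
(p(j(-4), -4) + Y)*a(-6) = ((16 - 1*(-5)) - 39)*(-6) = ((16 + 5) - 39)*(-6) = (21 - 39)*(-6) = -18*(-6) = 108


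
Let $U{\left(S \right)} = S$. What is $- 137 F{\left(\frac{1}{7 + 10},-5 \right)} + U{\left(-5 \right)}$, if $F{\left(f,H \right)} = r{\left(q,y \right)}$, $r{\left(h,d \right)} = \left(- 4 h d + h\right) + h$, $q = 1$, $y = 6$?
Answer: $3009$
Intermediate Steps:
$r{\left(h,d \right)} = 2 h - 4 d h$ ($r{\left(h,d \right)} = \left(- 4 d h + h\right) + h = \left(h - 4 d h\right) + h = 2 h - 4 d h$)
$F{\left(f,H \right)} = -22$ ($F{\left(f,H \right)} = 2 \cdot 1 \left(1 - 12\right) = 2 \cdot 1 \left(-11\right) = -22$)
$- 137 F{\left(\frac{1}{7 + 10},-5 \right)} + U{\left(-5 \right)} = \left(-137\right) \left(-22\right) - 5 = 3014 - 5 = 3009$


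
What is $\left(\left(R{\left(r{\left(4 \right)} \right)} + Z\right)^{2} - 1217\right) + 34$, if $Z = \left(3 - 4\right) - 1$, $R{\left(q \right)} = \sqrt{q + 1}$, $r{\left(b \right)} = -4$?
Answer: $-1183 + \left(2 - i \sqrt{3}\right)^{2} \approx -1182.0 - 6.9282 i$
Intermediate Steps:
$R{\left(q \right)} = \sqrt{1 + q}$
$Z = -2$ ($Z = -1 - 1 = -2$)
$\left(\left(R{\left(r{\left(4 \right)} \right)} + Z\right)^{2} - 1217\right) + 34 = \left(\left(\sqrt{1 - 4} - 2\right)^{2} - 1217\right) + 34 = \left(\left(\sqrt{-3} - 2\right)^{2} - 1217\right) + 34 = \left(\left(i \sqrt{3} - 2\right)^{2} - 1217\right) + 34 = \left(\left(-2 + i \sqrt{3}\right)^{2} - 1217\right) + 34 = \left(-1217 + \left(-2 + i \sqrt{3}\right)^{2}\right) + 34 = -1183 + \left(-2 + i \sqrt{3}\right)^{2}$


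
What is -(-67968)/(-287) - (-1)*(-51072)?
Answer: -14725632/287 ≈ -51309.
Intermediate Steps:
-(-67968)/(-287) - (-1)*(-51072) = -(-67968)*(-1)/287 - 1*51072 = -944*72/287 - 51072 = -67968/287 - 51072 = -14725632/287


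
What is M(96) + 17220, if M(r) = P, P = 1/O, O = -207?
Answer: 3564539/207 ≈ 17220.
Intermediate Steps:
P = -1/207 (P = 1/(-207) = -1/207 ≈ -0.0048309)
M(r) = -1/207
M(96) + 17220 = -1/207 + 17220 = 3564539/207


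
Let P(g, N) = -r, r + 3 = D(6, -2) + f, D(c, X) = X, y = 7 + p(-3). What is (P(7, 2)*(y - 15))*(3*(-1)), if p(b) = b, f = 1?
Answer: 132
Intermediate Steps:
y = 4 (y = 7 - 3 = 4)
r = -4 (r = -3 + (-2 + 1) = -3 - 1 = -4)
P(g, N) = 4 (P(g, N) = -1*(-4) = 4)
(P(7, 2)*(y - 15))*(3*(-1)) = (4*(4 - 15))*(3*(-1)) = (4*(-11))*(-3) = -44*(-3) = 132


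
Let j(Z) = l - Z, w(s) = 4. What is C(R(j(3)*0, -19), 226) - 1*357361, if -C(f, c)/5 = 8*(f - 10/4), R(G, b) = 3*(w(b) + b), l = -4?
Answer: -355461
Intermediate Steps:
j(Z) = -4 - Z
R(G, b) = 12 + 3*b (R(G, b) = 3*(4 + b) = 12 + 3*b)
C(f, c) = 100 - 40*f (C(f, c) = -40*(f - 10/4) = -40*(f - 10*1/4) = -40*(f - 5/2) = -40*(-5/2 + f) = -5*(-20 + 8*f) = 100 - 40*f)
C(R(j(3)*0, -19), 226) - 1*357361 = (100 - 40*(12 + 3*(-19))) - 1*357361 = (100 - 40*(12 - 57)) - 357361 = (100 - 40*(-45)) - 357361 = (100 + 1800) - 357361 = 1900 - 357361 = -355461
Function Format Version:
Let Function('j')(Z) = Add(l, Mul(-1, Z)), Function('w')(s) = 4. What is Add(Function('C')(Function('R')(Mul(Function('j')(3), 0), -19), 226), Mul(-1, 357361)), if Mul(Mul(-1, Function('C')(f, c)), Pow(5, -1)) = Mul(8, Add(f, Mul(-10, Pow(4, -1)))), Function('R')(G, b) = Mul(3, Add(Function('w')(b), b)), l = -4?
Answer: -355461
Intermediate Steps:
Function('j')(Z) = Add(-4, Mul(-1, Z))
Function('R')(G, b) = Add(12, Mul(3, b)) (Function('R')(G, b) = Mul(3, Add(4, b)) = Add(12, Mul(3, b)))
Function('C')(f, c) = Add(100, Mul(-40, f)) (Function('C')(f, c) = Mul(-5, Mul(8, Add(f, Mul(-10, Pow(4, -1))))) = Mul(-5, Mul(8, Add(f, Mul(-10, Rational(1, 4))))) = Mul(-5, Mul(8, Add(f, Rational(-5, 2)))) = Mul(-5, Mul(8, Add(Rational(-5, 2), f))) = Mul(-5, Add(-20, Mul(8, f))) = Add(100, Mul(-40, f)))
Add(Function('C')(Function('R')(Mul(Function('j')(3), 0), -19), 226), Mul(-1, 357361)) = Add(Add(100, Mul(-40, Add(12, Mul(3, -19)))), Mul(-1, 357361)) = Add(Add(100, Mul(-40, Add(12, -57))), -357361) = Add(Add(100, Mul(-40, -45)), -357361) = Add(Add(100, 1800), -357361) = Add(1900, -357361) = -355461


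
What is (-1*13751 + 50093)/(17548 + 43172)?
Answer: 6057/10120 ≈ 0.59852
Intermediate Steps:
(-1*13751 + 50093)/(17548 + 43172) = (-13751 + 50093)/60720 = 36342*(1/60720) = 6057/10120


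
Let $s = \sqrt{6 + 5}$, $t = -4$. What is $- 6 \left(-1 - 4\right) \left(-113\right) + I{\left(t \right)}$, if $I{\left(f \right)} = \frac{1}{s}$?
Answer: $-3390 + \frac{\sqrt{11}}{11} \approx -3389.7$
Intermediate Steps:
$s = \sqrt{11} \approx 3.3166$
$I{\left(f \right)} = \frac{\sqrt{11}}{11}$ ($I{\left(f \right)} = \frac{1}{\sqrt{11}} = \frac{\sqrt{11}}{11}$)
$- 6 \left(-1 - 4\right) \left(-113\right) + I{\left(t \right)} = - 6 \left(-1 - 4\right) \left(-113\right) + \frac{\sqrt{11}}{11} = \left(-6\right) \left(-5\right) \left(-113\right) + \frac{\sqrt{11}}{11} = 30 \left(-113\right) + \frac{\sqrt{11}}{11} = -3390 + \frac{\sqrt{11}}{11}$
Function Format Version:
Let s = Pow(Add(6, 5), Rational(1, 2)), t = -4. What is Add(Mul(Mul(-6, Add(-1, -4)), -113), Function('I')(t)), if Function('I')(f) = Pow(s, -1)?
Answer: Add(-3390, Mul(Rational(1, 11), Pow(11, Rational(1, 2)))) ≈ -3389.7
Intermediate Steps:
s = Pow(11, Rational(1, 2)) ≈ 3.3166
Function('I')(f) = Mul(Rational(1, 11), Pow(11, Rational(1, 2))) (Function('I')(f) = Pow(Pow(11, Rational(1, 2)), -1) = Mul(Rational(1, 11), Pow(11, Rational(1, 2))))
Add(Mul(Mul(-6, Add(-1, -4)), -113), Function('I')(t)) = Add(Mul(Mul(-6, Add(-1, -4)), -113), Mul(Rational(1, 11), Pow(11, Rational(1, 2)))) = Add(Mul(Mul(-6, -5), -113), Mul(Rational(1, 11), Pow(11, Rational(1, 2)))) = Add(Mul(30, -113), Mul(Rational(1, 11), Pow(11, Rational(1, 2)))) = Add(-3390, Mul(Rational(1, 11), Pow(11, Rational(1, 2))))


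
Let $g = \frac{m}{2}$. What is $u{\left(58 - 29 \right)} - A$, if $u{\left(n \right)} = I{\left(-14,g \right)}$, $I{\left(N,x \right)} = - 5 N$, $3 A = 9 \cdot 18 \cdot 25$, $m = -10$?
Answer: $-1280$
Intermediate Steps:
$g = -5$ ($g = - \frac{10}{2} = \left(-10\right) \frac{1}{2} = -5$)
$A = 1350$ ($A = \frac{9 \cdot 18 \cdot 25}{3} = \frac{162 \cdot 25}{3} = \frac{1}{3} \cdot 4050 = 1350$)
$u{\left(n \right)} = 70$ ($u{\left(n \right)} = \left(-5\right) \left(-14\right) = 70$)
$u{\left(58 - 29 \right)} - A = 70 - 1350 = -1280$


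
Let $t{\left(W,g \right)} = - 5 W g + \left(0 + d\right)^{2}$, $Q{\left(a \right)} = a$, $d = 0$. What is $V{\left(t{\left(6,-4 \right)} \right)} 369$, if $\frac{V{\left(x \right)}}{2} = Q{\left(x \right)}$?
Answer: $88560$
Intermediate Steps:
$t{\left(W,g \right)} = - 5 W g$ ($t{\left(W,g \right)} = - 5 W g + \left(0 + 0\right)^{2} = - 5 W g + 0^{2} = - 5 W g + 0 = - 5 W g$)
$V{\left(x \right)} = 2 x$
$V{\left(t{\left(6,-4 \right)} \right)} 369 = 2 \left(\left(-5\right) 6 \left(-4\right)\right) 369 = 2 \cdot 120 \cdot 369 = 240 \cdot 369 = 88560$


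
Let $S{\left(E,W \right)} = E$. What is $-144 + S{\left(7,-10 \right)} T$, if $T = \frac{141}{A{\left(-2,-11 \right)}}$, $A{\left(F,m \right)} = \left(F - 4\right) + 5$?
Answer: $-1131$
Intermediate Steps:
$A{\left(F,m \right)} = 1 + F$ ($A{\left(F,m \right)} = \left(-4 + F\right) + 5 = 1 + F$)
$T = -141$ ($T = \frac{141}{1 - 2} = \frac{141}{-1} = 141 \left(-1\right) = -141$)
$-144 + S{\left(7,-10 \right)} T = -144 + 7 \left(-141\right) = -144 - 987 = -1131$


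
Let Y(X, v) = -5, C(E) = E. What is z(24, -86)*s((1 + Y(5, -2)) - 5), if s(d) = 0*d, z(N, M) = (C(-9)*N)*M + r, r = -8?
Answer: 0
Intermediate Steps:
z(N, M) = -8 - 9*M*N (z(N, M) = (-9*N)*M - 8 = -9*M*N - 8 = -8 - 9*M*N)
s(d) = 0
z(24, -86)*s((1 + Y(5, -2)) - 5) = (-8 - 9*(-86)*24)*0 = (-8 + 18576)*0 = 18568*0 = 0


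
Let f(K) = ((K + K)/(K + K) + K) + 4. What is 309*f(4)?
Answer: 2781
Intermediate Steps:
f(K) = 5 + K (f(K) = ((2*K)/((2*K)) + K) + 4 = ((2*K)*(1/(2*K)) + K) + 4 = (1 + K) + 4 = 5 + K)
309*f(4) = 309*(5 + 4) = 309*9 = 2781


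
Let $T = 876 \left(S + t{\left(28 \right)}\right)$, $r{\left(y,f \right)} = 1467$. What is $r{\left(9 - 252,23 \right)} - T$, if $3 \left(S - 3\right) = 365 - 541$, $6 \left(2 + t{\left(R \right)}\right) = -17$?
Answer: $54465$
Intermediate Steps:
$t{\left(R \right)} = - \frac{29}{6}$ ($t{\left(R \right)} = -2 + \frac{1}{6} \left(-17\right) = -2 - \frac{17}{6} = - \frac{29}{6}$)
$S = - \frac{167}{3}$ ($S = 3 + \frac{365 - 541}{3} = 3 + \frac{1}{3} \left(-176\right) = 3 - \frac{176}{3} = - \frac{167}{3} \approx -55.667$)
$T = -52998$ ($T = 876 \left(- \frac{167}{3} - \frac{29}{6}\right) = 876 \left(- \frac{121}{2}\right) = -52998$)
$r{\left(9 - 252,23 \right)} - T = 1467 - -52998 = 1467 + 52998 = 54465$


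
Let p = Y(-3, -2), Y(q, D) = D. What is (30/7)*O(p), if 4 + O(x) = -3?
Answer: -30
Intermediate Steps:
p = -2
O(x) = -7 (O(x) = -4 - 3 = -7)
(30/7)*O(p) = (30/7)*(-7) = -30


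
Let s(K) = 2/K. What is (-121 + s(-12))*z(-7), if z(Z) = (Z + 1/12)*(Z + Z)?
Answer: -422387/36 ≈ -11733.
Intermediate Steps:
z(Z) = 2*Z*(1/12 + Z) (z(Z) = (Z + 1/12)*(2*Z) = (1/12 + Z)*(2*Z) = 2*Z*(1/12 + Z))
(-121 + s(-12))*z(-7) = (-121 + 2/(-12))*((⅙)*(-7)*(1 + 12*(-7))) = (-121 + 2*(-1/12))*((⅙)*(-7)*(1 - 84)) = (-121 - ⅙)*((⅙)*(-7)*(-83)) = -727/6*581/6 = -422387/36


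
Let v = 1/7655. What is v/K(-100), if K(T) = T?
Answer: -1/765500 ≈ -1.3063e-6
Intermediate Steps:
v = 1/7655 ≈ 0.00013063
v/K(-100) = (1/7655)/(-100) = (1/7655)*(-1/100) = -1/765500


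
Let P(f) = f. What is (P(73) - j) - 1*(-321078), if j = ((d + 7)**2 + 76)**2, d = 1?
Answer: 301551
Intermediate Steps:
j = 19600 (j = ((1 + 7)**2 + 76)**2 = (8**2 + 76)**2 = (64 + 76)**2 = 140**2 = 19600)
(P(73) - j) - 1*(-321078) = (73 - 1*19600) - 1*(-321078) = (73 - 19600) + 321078 = -19527 + 321078 = 301551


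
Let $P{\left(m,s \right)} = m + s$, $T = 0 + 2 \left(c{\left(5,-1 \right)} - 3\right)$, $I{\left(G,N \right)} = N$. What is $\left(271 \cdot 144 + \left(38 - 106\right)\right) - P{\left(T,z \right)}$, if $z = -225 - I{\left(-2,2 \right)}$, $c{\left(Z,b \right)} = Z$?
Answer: $39179$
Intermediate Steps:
$z = -227$ ($z = -225 - 2 = -227$)
$T = 4$ ($T = 0 + 2 \left(5 - 3\right) = 0 + 2 \cdot 2 = 0 + 4 = 4$)
$\left(271 \cdot 144 + \left(38 - 106\right)\right) - P{\left(T,z \right)} = \left(271 \cdot 144 + \left(38 - 106\right)\right) - \left(4 - 227\right) = \left(39024 - 68\right) - -223 = 38956 + 223 = 39179$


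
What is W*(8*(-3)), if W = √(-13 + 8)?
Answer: -24*I*√5 ≈ -53.666*I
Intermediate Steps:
W = I*√5 (W = √(-5) = I*√5 ≈ 2.2361*I)
W*(8*(-3)) = (I*√5)*(8*(-3)) = (I*√5)*(-24) = -24*I*√5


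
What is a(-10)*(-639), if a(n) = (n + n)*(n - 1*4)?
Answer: -178920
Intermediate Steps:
a(n) = 2*n*(-4 + n) (a(n) = (2*n)*(n - 4) = (2*n)*(-4 + n) = 2*n*(-4 + n))
a(-10)*(-639) = (2*(-10)*(-4 - 10))*(-639) = (2*(-10)*(-14))*(-639) = 280*(-639) = -178920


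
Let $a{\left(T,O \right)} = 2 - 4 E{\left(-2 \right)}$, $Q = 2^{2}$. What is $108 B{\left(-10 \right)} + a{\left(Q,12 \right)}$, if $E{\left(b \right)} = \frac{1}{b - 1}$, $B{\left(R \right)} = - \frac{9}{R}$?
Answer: $\frac{1508}{15} \approx 100.53$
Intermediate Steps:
$Q = 4$
$E{\left(b \right)} = \frac{1}{-1 + b}$
$a{\left(T,O \right)} = \frac{10}{3}$ ($a{\left(T,O \right)} = 2 - \frac{4}{-1 - 2} = 2 - \frac{4}{-3} = 2 - - \frac{4}{3} = 2 + \frac{4}{3} = \frac{10}{3}$)
$108 B{\left(-10 \right)} + a{\left(Q,12 \right)} = 108 \left(- \frac{9}{-10}\right) + \frac{10}{3} = 108 \left(\left(-9\right) \left(- \frac{1}{10}\right)\right) + \frac{10}{3} = 108 \cdot \frac{9}{10} + \frac{10}{3} = \frac{486}{5} + \frac{10}{3} = \frac{1508}{15}$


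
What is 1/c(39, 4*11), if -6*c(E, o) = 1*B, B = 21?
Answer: -2/7 ≈ -0.28571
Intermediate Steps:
c(E, o) = -7/2 (c(E, o) = -21/6 = -⅙*21 = -7/2)
1/c(39, 4*11) = 1/(-7/2) = -2/7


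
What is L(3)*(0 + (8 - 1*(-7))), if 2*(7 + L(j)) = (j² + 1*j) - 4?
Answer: -45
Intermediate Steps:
L(j) = -9 + j/2 + j²/2 (L(j) = -7 + ((j² + 1*j) - 4)/2 = -7 + ((j² + j) - 4)/2 = -7 + ((j + j²) - 4)/2 = -7 + (-4 + j + j²)/2 = -7 + (-2 + j/2 + j²/2) = -9 + j/2 + j²/2)
L(3)*(0 + (8 - 1*(-7))) = (-9 + (½)*3 + (½)*3²)*(0 + (8 - 1*(-7))) = (-9 + 3/2 + (½)*9)*(0 + (8 + 7)) = (-9 + 3/2 + 9/2)*(0 + 15) = -3*15 = -45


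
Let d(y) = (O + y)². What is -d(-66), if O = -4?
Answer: -4900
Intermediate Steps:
d(y) = (-4 + y)²
-d(-66) = -(-4 - 66)² = -1*(-70)² = -1*4900 = -4900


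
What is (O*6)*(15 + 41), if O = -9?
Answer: -3024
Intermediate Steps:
(O*6)*(15 + 41) = (-9*6)*(15 + 41) = -54*56 = -3024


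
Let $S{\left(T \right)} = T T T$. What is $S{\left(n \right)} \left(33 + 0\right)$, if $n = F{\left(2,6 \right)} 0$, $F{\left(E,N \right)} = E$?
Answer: $0$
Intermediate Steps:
$n = 0$ ($n = 2 \cdot 0 = 0$)
$S{\left(T \right)} = T^{3}$ ($S{\left(T \right)} = T^{2} T = T^{3}$)
$S{\left(n \right)} \left(33 + 0\right) = 0^{3} \left(33 + 0\right) = 0 \cdot 33 = 0$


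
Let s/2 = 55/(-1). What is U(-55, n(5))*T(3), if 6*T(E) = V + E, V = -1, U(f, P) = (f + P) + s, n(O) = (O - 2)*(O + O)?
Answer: -45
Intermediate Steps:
s = -110 (s = 2*(55/(-1)) = 2*(55*(-1)) = 2*(-55) = -110)
n(O) = 2*O*(-2 + O) (n(O) = (-2 + O)*(2*O) = 2*O*(-2 + O))
U(f, P) = -110 + P + f (U(f, P) = (f + P) - 110 = (P + f) - 110 = -110 + P + f)
T(E) = -⅙ + E/6 (T(E) = (-1 + E)/6 = -⅙ + E/6)
U(-55, n(5))*T(3) = (-110 + 2*5*(-2 + 5) - 55)*(-⅙ + (⅙)*3) = (-110 + 2*5*3 - 55)*(-⅙ + ½) = (-110 + 30 - 55)*(⅓) = -135*⅓ = -45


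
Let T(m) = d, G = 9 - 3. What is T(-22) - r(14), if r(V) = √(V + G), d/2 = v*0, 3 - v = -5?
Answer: -2*√5 ≈ -4.4721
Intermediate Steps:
v = 8 (v = 3 - 1*(-5) = 3 + 5 = 8)
G = 6
d = 0 (d = 2*(8*0) = 2*0 = 0)
T(m) = 0
r(V) = √(6 + V) (r(V) = √(V + 6) = √(6 + V))
T(-22) - r(14) = 0 - √(6 + 14) = 0 - √20 = 0 - 2*√5 = -2*√5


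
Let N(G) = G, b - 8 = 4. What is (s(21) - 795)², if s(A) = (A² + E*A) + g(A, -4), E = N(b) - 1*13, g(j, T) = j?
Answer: 125316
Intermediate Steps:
b = 12 (b = 8 + 4 = 12)
E = -1 (E = 12 - 1*13 = 12 - 13 = -1)
s(A) = A² (s(A) = (A² - A) + A = A²)
(s(21) - 795)² = (21² - 795)² = (441 - 795)² = (-354)² = 125316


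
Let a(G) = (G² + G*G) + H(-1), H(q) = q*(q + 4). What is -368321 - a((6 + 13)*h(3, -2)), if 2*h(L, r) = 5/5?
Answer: -736997/2 ≈ -3.6850e+5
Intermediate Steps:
h(L, r) = ½ (h(L, r) = (5/5)/2 = (5*(⅕))/2 = (½)*1 = ½)
H(q) = q*(4 + q)
a(G) = -3 + 2*G² (a(G) = (G² + G*G) - (4 - 1) = (G² + G²) - 1*3 = 2*G² - 3 = -3 + 2*G²)
-368321 - a((6 + 13)*h(3, -2)) = -368321 - (-3 + 2*((6 + 13)*(½))²) = -368321 - (-3 + 2*(19*(½))²) = -368321 - (-3 + 2*(19/2)²) = -368321 - (-3 + 2*(361/4)) = -368321 - (-3 + 361/2) = -368321 - 1*355/2 = -368321 - 355/2 = -736997/2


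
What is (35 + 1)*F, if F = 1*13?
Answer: 468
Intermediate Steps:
F = 13
(35 + 1)*F = (35 + 1)*13 = 36*13 = 468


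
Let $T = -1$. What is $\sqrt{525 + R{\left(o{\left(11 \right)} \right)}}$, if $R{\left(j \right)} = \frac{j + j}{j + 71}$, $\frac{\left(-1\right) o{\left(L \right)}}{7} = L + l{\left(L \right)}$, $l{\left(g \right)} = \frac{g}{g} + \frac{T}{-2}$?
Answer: $\frac{5 \sqrt{23331}}{33} \approx 23.143$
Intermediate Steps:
$l{\left(g \right)} = \frac{3}{2}$ ($l{\left(g \right)} = \frac{g}{g} - \frac{1}{-2} = 1 - - \frac{1}{2} = 1 + \frac{1}{2} = \frac{3}{2}$)
$o{\left(L \right)} = - \frac{21}{2} - 7 L$ ($o{\left(L \right)} = - 7 \left(L + \frac{3}{2}\right) = - 7 \left(\frac{3}{2} + L\right) = - \frac{21}{2} - 7 L$)
$R{\left(j \right)} = \frac{2 j}{71 + j}$
$\sqrt{525 + R{\left(o{\left(11 \right)} \right)}} = \sqrt{525 + \frac{2 \left(- \frac{21}{2} - 77\right)}{71 - \frac{175}{2}}} = \sqrt{525 + 2 \left(- \frac{175}{2}\right) \frac{1}{71 - \frac{175}{2}}} = \sqrt{525 + 2 \left(- \frac{175}{2}\right) \frac{1}{- \frac{33}{2}}} = \sqrt{525 + 2 \left(- \frac{175}{2}\right) \left(- \frac{2}{33}\right)} = \sqrt{525 + \frac{350}{33}} = \sqrt{\frac{17675}{33}} = \frac{5 \sqrt{23331}}{33}$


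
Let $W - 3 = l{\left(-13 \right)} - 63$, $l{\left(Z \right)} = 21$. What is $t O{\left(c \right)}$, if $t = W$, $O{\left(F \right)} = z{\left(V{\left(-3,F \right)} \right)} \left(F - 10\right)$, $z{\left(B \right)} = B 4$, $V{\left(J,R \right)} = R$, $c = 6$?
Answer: $3744$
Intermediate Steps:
$z{\left(B \right)} = 4 B$
$O{\left(F \right)} = 4 F \left(-10 + F\right)$ ($O{\left(F \right)} = 4 F \left(F - 10\right) = 4 F \left(-10 + F\right)$)
$W = -39$ ($W = 3 + \left(21 - 63\right) = 3 - 42 = -39$)
$t = -39$
$t O{\left(c \right)} = - 39 \cdot 4 \cdot 6 \left(-10 + 6\right) = - 39 \cdot 4 \cdot 6 \left(-4\right) = \left(-39\right) \left(-96\right) = 3744$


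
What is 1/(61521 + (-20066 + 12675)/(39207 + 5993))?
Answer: 45200/2780741809 ≈ 1.6255e-5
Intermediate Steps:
1/(61521 + (-20066 + 12675)/(39207 + 5993)) = 1/(61521 - 7391/45200) = 1/(2780741809/45200) = 45200/2780741809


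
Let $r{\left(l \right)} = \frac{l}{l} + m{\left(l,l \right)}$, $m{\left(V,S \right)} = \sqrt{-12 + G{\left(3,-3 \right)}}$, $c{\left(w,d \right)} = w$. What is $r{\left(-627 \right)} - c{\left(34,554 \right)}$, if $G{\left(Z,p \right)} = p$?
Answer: $-33 + i \sqrt{15} \approx -33.0 + 3.873 i$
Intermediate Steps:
$m{\left(V,S \right)} = i \sqrt{15}$ ($m{\left(V,S \right)} = \sqrt{-12 - 3} = \sqrt{-15} = i \sqrt{15}$)
$r{\left(l \right)} = 1 + i \sqrt{15}$ ($r{\left(l \right)} = \frac{l}{l} + i \sqrt{15} = 1 + i \sqrt{15}$)
$r{\left(-627 \right)} - c{\left(34,554 \right)} = \left(1 + i \sqrt{15}\right) - 34 = -33 + i \sqrt{15}$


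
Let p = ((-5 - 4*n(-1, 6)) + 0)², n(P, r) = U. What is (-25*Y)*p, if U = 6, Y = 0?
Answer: 0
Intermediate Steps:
n(P, r) = 6
p = 841 (p = ((-5 - 4*6) + 0)² = ((-5 - 24) + 0)² = (-29 + 0)² = (-29)² = 841)
(-25*Y)*p = -25*0*841 = 0*841 = 0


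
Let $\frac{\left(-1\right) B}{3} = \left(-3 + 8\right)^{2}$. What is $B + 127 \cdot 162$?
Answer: $20499$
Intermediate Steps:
$B = -75$ ($B = - 3 \left(-3 + 8\right)^{2} = - 3 \cdot 5^{2} = \left(-3\right) 25 = -75$)
$B + 127 \cdot 162 = -75 + 127 \cdot 162 = -75 + 20574 = 20499$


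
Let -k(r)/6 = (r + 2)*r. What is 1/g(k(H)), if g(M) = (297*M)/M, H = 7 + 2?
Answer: 1/297 ≈ 0.0033670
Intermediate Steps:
H = 9
k(r) = -6*r*(2 + r) (k(r) = -6*(r + 2)*r = -6*(2 + r)*r = -6*r*(2 + r))
g(M) = 297
1/g(k(H)) = 1/297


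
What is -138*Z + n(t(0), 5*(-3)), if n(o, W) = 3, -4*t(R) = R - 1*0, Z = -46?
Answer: 6351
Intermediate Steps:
t(R) = -R/4 (t(R) = -(R - 1*0)/4 = -(R + 0)/4 = -R/4)
-138*Z + n(t(0), 5*(-3)) = -138*(-46) + 3 = 6348 + 3 = 6351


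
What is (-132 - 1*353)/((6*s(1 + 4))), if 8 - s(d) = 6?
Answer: -485/12 ≈ -40.417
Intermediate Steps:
s(d) = 2 (s(d) = 8 - 1*6 = 8 - 6 = 2)
(-132 - 1*353)/((6*s(1 + 4))) = (-132 - 1*353)/((6*2)) = (-132 - 353)/12 = -485*1/12 = -485/12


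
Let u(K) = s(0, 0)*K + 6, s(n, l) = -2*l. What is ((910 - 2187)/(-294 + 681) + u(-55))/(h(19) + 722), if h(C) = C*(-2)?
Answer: 55/13932 ≈ 0.0039477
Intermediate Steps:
h(C) = -2*C
u(K) = 6 (u(K) = (-2*0)*K + 6 = 0*K + 6 = 0 + 6 = 6)
((910 - 2187)/(-294 + 681) + u(-55))/(h(19) + 722) = ((910 - 2187)/(-294 + 681) + 6)/(-2*19 + 722) = (-1277/387 + 6)/(-38 + 722) = (-1277*1/387 + 6)/684 = (-1277/387 + 6)*(1/684) = (1045/387)*(1/684) = 55/13932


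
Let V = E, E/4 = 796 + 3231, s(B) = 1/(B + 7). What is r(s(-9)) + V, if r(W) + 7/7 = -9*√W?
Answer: 16107 - 9*I*√2/2 ≈ 16107.0 - 6.364*I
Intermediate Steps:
s(B) = 1/(7 + B)
E = 16108 (E = 4*(796 + 3231) = 4*4027 = 16108)
V = 16108
r(W) = -1 - 9*√W
r(s(-9)) + V = (-1 - 9*I*√2/2) + 16108 = 16107 - 9*I*√2/2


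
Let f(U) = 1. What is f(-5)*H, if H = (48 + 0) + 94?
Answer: 142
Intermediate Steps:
H = 142 (H = 48 + 94 = 142)
f(-5)*H = 1*142 = 142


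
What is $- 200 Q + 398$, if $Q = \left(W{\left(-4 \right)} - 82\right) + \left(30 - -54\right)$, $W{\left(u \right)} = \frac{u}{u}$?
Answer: $-202$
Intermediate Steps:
$W{\left(u \right)} = 1$
$Q = 3$ ($Q = \left(1 - 82\right) + \left(30 - -54\right) = -81 + \left(30 + 54\right) = -81 + 84 = 3$)
$- 200 Q + 398 = \left(-200\right) 3 + 398 = -600 + 398 = -202$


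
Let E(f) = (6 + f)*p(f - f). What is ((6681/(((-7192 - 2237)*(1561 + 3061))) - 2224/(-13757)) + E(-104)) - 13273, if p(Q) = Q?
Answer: -2652539556836241/199847196122 ≈ -13273.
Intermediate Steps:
E(f) = 0 (E(f) = (6 + f)*(f - f) = (6 + f)*0 = 0)
((6681/(((-7192 - 2237)*(1561 + 3061))) - 2224/(-13757)) + E(-104)) - 13273 = ((6681/(((-7192 - 2237)*(1561 + 3061))) - 2224/(-13757)) + 0) - 13273 = ((6681/((-9429*4622)) - 2224*(-1/13757)) + 0) - 13273 = ((6681/(-43580838) + 2224/13757) + 0) - 13273 = ((6681*(-1/43580838) + 2224/13757) + 0) - 13273 = ((-2227/14526946 + 2224/13757) + 0) - 13273 = (32277291065/199847196122 + 0) - 13273 = 32277291065/199847196122 - 13273 = -2652539556836241/199847196122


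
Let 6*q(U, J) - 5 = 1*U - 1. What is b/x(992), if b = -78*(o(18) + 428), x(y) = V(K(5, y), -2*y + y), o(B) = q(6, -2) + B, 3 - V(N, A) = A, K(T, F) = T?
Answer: -34918/995 ≈ -35.093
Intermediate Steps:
q(U, J) = ⅔ + U/6 (q(U, J) = ⅚ + (1*U - 1)/6 = ⅚ + (U - 1)/6 = ⅚ + (-1 + U)/6 = ⅚ + (-⅙ + U/6) = ⅔ + U/6)
V(N, A) = 3 - A
o(B) = 5/3 + B (o(B) = (⅔ + (⅙)*6) + B = (⅔ + 1) + B = 5/3 + B)
x(y) = 3 + y (x(y) = 3 - (-2*y + y) = 3 - (-1)*y = 3 + y)
b = -34918 (b = -78*((5/3 + 18) + 428) = -78*(59/3 + 428) = -78*1343/3 = -34918)
b/x(992) = -34918/(3 + 992) = -34918/995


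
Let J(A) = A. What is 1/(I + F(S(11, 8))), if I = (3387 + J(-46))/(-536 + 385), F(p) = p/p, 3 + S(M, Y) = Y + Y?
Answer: -151/3190 ≈ -0.047335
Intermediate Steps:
S(M, Y) = -3 + 2*Y (S(M, Y) = -3 + (Y + Y) = -3 + 2*Y)
F(p) = 1
I = -3341/151 (I = (3387 - 46)/(-536 + 385) = 3341/(-151) = 3341*(-1/151) = -3341/151 ≈ -22.126)
1/(I + F(S(11, 8))) = 1/(-3341/151 + 1) = 1/(-3190/151) = -151/3190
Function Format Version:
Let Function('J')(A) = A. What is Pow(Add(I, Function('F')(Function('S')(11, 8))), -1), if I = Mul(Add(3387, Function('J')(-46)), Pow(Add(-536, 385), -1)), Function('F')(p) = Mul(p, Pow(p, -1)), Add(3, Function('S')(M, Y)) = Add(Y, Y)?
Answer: Rational(-151, 3190) ≈ -0.047335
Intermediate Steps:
Function('S')(M, Y) = Add(-3, Mul(2, Y)) (Function('S')(M, Y) = Add(-3, Add(Y, Y)) = Add(-3, Mul(2, Y)))
Function('F')(p) = 1
I = Rational(-3341, 151) (I = Mul(Add(3387, -46), Pow(Add(-536, 385), -1)) = Mul(3341, Pow(-151, -1)) = Mul(3341, Rational(-1, 151)) = Rational(-3341, 151) ≈ -22.126)
Pow(Add(I, Function('F')(Function('S')(11, 8))), -1) = Pow(Add(Rational(-3341, 151), 1), -1) = Pow(Rational(-3190, 151), -1) = Rational(-151, 3190)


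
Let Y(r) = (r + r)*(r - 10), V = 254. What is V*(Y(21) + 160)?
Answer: 157988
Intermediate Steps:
Y(r) = 2*r*(-10 + r) (Y(r) = (2*r)*(-10 + r) = 2*r*(-10 + r))
V*(Y(21) + 160) = 254*(2*21*(-10 + 21) + 160) = 254*(2*21*11 + 160) = 254*(462 + 160) = 254*622 = 157988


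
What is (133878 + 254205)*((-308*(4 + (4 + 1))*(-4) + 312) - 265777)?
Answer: -98719389291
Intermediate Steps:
(133878 + 254205)*((-308*(4 + (4 + 1))*(-4) + 312) - 265777) = 388083*((-308*(4 + 5)*(-4) + 312) - 265777) = 388083*((-2772*(-4) + 312) - 265777) = 388083*((-308*(-36) + 312) - 265777) = 388083*((11088 + 312) - 265777) = 388083*(11400 - 265777) = 388083*(-254377) = -98719389291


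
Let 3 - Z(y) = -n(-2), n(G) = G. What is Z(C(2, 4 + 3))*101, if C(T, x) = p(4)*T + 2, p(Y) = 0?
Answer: 101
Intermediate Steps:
C(T, x) = 2 (C(T, x) = 0*T + 2 = 0 + 2 = 2)
Z(y) = 1 (Z(y) = 3 - (-1)*(-2) = 3 - 1*2 = 3 - 2 = 1)
Z(C(2, 4 + 3))*101 = 1*101 = 101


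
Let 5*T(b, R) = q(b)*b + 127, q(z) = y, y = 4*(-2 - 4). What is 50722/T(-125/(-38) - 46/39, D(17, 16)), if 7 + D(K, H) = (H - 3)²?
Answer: 62641670/18861 ≈ 3321.2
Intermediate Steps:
y = -24 (y = 4*(-6) = -24)
q(z) = -24
D(K, H) = -7 + (-3 + H)² (D(K, H) = -7 + (H - 3)² = -7 + (-3 + H)²)
T(b, R) = 127/5 - 24*b/5 (T(b, R) = (-24*b + 127)/5 = (127 - 24*b)/5 = 127/5 - 24*b/5)
50722/T(-125/(-38) - 46/39, D(17, 16)) = 50722/(127/5 - 24*(-125/(-38) - 46/39)/5) = 50722/(127/5 - 24*(-125*(-1/38) - 46*1/39)/5) = 50722/(127/5 - 24*(125/38 - 46/39)/5) = 50722/(127/5 - 24/5*3127/1482) = 50722/(127/5 - 12508/1235) = 50722/(18861/1235) = 50722*(1235/18861) = 62641670/18861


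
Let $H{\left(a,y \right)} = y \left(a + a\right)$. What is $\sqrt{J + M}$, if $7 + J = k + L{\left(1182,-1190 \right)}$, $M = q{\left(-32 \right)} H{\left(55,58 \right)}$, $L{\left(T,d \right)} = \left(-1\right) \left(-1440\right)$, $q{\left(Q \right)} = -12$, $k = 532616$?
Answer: $\sqrt{457489} \approx 676.38$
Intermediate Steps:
$H{\left(a,y \right)} = 2 a y$ ($H{\left(a,y \right)} = y 2 a = 2 a y$)
$L{\left(T,d \right)} = 1440$
$M = -76560$ ($M = - 12 \cdot 2 \cdot 55 \cdot 58 = \left(-12\right) 6380 = -76560$)
$J = 534049$ ($J = -7 + \left(532616 + 1440\right) = -7 + 534056 = 534049$)
$\sqrt{J + M} = \sqrt{534049 - 76560} = \sqrt{457489}$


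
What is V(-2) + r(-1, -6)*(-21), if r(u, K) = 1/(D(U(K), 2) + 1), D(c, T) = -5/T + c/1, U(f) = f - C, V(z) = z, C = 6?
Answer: -4/9 ≈ -0.44444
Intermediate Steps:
U(f) = -6 + f (U(f) = f - 1*6 = f - 6 = -6 + f)
D(c, T) = c - 5/T (D(c, T) = -5/T + c*1 = -5/T + c = c - 5/T)
r(u, K) = 1/(-15/2 + K) (r(u, K) = 1/(((-6 + K) - 5/2) + 1) = 1/((-17/2 + K) + 1) = 1/(-15/2 + K))
V(-2) + r(-1, -6)*(-21) = -2 + (2/(-15 + 2*(-6)))*(-21) = -2 + (2/(-15 - 12))*(-21) = -2 + (2/(-27))*(-21) = -2 + (2*(-1/27))*(-21) = -2 - 2/27*(-21) = -2 + 14/9 = -4/9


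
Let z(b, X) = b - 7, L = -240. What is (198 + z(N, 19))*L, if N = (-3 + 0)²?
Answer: -48000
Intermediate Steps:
N = 9 (N = (-3)² = 9)
z(b, X) = -7 + b
(198 + z(N, 19))*L = (198 + (-7 + 9))*(-240) = (198 + 2)*(-240) = 200*(-240) = -48000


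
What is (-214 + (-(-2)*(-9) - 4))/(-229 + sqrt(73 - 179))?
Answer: 54044/52547 + 236*I*sqrt(106)/52547 ≈ 1.0285 + 0.04624*I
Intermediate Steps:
(-214 + (-(-2)*(-9) - 4))/(-229 + sqrt(73 - 179)) = (-214 + (-2*9 - 4))/(-229 + sqrt(-106)) = (-214 + (-18 - 4))/(-229 + I*sqrt(106)) = (-214 - 22)/(-229 + I*sqrt(106)) = -236/(-229 + I*sqrt(106))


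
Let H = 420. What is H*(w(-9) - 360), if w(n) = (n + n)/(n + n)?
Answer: -150780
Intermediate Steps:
w(n) = 1 (w(n) = (2*n)/((2*n)) = (2*n)*(1/(2*n)) = 1)
H*(w(-9) - 360) = 420*(1 - 360) = 420*(-359) = -150780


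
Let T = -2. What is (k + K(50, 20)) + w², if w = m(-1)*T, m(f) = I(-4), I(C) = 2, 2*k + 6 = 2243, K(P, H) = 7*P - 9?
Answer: 2951/2 ≈ 1475.5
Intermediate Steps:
K(P, H) = -9 + 7*P
k = 2237/2 (k = -3 + (½)*2243 = -3 + 2243/2 = 2237/2 ≈ 1118.5)
m(f) = 2
w = -4 (w = 2*(-2) = -4)
(k + K(50, 20)) + w² = (2237/2 + (-9 + 7*50)) + (-4)² = (2237/2 + (-9 + 350)) + 16 = (2237/2 + 341) + 16 = 2919/2 + 16 = 2951/2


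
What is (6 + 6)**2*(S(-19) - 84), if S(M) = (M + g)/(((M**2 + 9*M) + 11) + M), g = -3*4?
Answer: -1102968/91 ≈ -12121.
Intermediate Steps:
g = -12
S(M) = (-12 + M)/(11 + M**2 + 10*M) (S(M) = (M - 12)/(((M**2 + 9*M) + 11) + M) = (-12 + M)/((11 + M**2 + 9*M) + M) = (-12 + M)/(11 + M**2 + 10*M))
(6 + 6)**2*(S(-19) - 84) = (6 + 6)**2*((-12 - 19)/(11 + (-19)**2 + 10*(-19)) - 84) = 12**2*(-31/(11 + 361 - 190) - 84) = 144*(-31/182 - 84) = 144*(-15319/182) = -1102968/91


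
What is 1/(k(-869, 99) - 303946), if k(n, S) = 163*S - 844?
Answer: -1/288653 ≈ -3.4644e-6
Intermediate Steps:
k(n, S) = -844 + 163*S
1/(k(-869, 99) - 303946) = 1/((-844 + 163*99) - 303946) = 1/((-844 + 16137) - 303946) = 1/(15293 - 303946) = 1/(-288653) = -1/288653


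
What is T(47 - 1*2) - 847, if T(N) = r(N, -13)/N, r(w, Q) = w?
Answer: -846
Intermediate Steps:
T(N) = 1 (T(N) = N/N = 1)
T(47 - 1*2) - 847 = 1 - 847 = -846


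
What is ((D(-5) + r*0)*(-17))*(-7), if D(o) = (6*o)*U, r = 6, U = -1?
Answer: 3570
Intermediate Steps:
D(o) = -6*o (D(o) = (6*o)*(-1) = -6*o)
((D(-5) + r*0)*(-17))*(-7) = ((-6*(-5) + 6*0)*(-17))*(-7) = ((30 + 0)*(-17))*(-7) = (30*(-17))*(-7) = -510*(-7) = 3570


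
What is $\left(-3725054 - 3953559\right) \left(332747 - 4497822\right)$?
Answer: $31981999040975$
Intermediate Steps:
$\left(-3725054 - 3953559\right) \left(332747 - 4497822\right) = \left(-7678613\right) \left(-4165075\right) = 31981999040975$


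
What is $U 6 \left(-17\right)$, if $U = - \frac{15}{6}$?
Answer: $255$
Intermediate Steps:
$U = - \frac{5}{2}$ ($U = \left(-15\right) \frac{1}{6} = - \frac{5}{2} \approx -2.5$)
$U 6 \left(-17\right) = \left(- \frac{5}{2}\right) 6 \left(-17\right) = \left(-15\right) \left(-17\right) = 255$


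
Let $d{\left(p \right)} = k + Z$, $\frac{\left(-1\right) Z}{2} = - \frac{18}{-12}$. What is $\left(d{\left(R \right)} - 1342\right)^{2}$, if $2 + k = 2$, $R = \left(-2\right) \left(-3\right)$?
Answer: $1809025$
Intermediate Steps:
$R = 6$
$k = 0$ ($k = -2 + 2 = 0$)
$Z = -3$ ($Z = - 2 \left(- \frac{18}{-12}\right) = - 2 \left(\left(-18\right) \left(- \frac{1}{12}\right)\right) = \left(-2\right) \frac{3}{2} = -3$)
$d{\left(p \right)} = -3$ ($d{\left(p \right)} = 0 - 3 = -3$)
$\left(d{\left(R \right)} - 1342\right)^{2} = \left(-3 - 1342\right)^{2} = \left(-1345\right)^{2} = 1809025$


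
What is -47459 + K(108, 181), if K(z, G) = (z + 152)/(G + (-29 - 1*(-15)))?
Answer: -7925393/167 ≈ -47457.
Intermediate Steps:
K(z, G) = (152 + z)/(-14 + G) (K(z, G) = (152 + z)/(G + (-29 + 15)) = (152 + z)/(G - 14) = (152 + z)/(-14 + G))
-47459 + K(108, 181) = -47459 + (152 + 108)/(-14 + 181) = -47459 + 260/167 = -7925393/167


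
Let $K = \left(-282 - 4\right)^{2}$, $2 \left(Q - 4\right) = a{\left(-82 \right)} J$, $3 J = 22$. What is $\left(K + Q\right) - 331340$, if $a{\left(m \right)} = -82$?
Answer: $- \frac{749522}{3} \approx -2.4984 \cdot 10^{5}$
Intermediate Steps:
$J = \frac{22}{3}$ ($J = \frac{1}{3} \cdot 22 = \frac{22}{3} \approx 7.3333$)
$Q = - \frac{890}{3}$ ($Q = 4 + \frac{\left(-82\right) \frac{22}{3}}{2} = 4 + \frac{1}{2} \left(- \frac{1804}{3}\right) = 4 - \frac{902}{3} = - \frac{890}{3} \approx -296.67$)
$K = 81796$ ($K = \left(-286\right)^{2} = 81796$)
$\left(K + Q\right) - 331340 = \left(81796 - \frac{890}{3}\right) - 331340 = \frac{244498}{3} - 331340 = - \frac{749522}{3}$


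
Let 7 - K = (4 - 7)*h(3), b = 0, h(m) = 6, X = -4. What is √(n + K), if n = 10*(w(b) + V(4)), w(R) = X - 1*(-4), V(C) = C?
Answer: √65 ≈ 8.0623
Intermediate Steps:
w(R) = 0 (w(R) = -4 - 1*(-4) = -4 + 4 = 0)
n = 40 (n = 10*(0 + 4) = 10*4 = 40)
K = 25 (K = 7 - (4 - 7)*6 = 7 - (-3)*6 = 7 - 1*(-18) = 7 + 18 = 25)
√(n + K) = √(40 + 25) = √65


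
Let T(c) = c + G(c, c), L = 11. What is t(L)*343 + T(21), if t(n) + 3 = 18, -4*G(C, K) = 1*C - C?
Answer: 5166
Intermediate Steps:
G(C, K) = 0 (G(C, K) = -(1*C - C)/4 = -(C - C)/4 = -1/4*0 = 0)
t(n) = 15 (t(n) = -3 + 18 = 15)
T(c) = c (T(c) = c + 0 = c)
t(L)*343 + T(21) = 15*343 + 21 = 5145 + 21 = 5166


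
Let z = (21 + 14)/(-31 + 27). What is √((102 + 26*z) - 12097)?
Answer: I*√48890/2 ≈ 110.56*I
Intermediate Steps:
z = -35/4 (z = 35/(-4) = 35*(-¼) = -35/4 ≈ -8.7500)
√((102 + 26*z) - 12097) = √((102 + 26*(-35/4)) - 12097) = √((102 - 455/2) - 12097) = √(-251/2 - 12097) = √(-24445/2) = I*√48890/2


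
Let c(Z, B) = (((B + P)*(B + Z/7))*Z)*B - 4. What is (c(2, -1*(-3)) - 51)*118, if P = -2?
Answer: -29146/7 ≈ -4163.7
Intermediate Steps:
c(Z, B) = -4 + B*Z*(-2 + B)*(B + Z/7) (c(Z, B) = (((B - 2)*(B + Z/7))*Z)*B - 4 = (((-2 + B)*(B + Z*(⅐)))*Z)*B - 4 = (((-2 + B)*(B + Z/7))*Z)*B - 4 = (Z*(-2 + B)*(B + Z/7))*B - 4 = B*Z*(-2 + B)*(B + Z/7) - 4 = -4 + B*Z*(-2 + B)*(B + Z/7))
(c(2, -1*(-3)) - 51)*118 = ((-4 + 2*(-1*(-3))³ - 2*2*(-1*(-3))² - 2/7*(-1*(-3))*2² + (⅐)*(-1*(-3))²*2²) - 51)*118 = ((-4 + 2*3³ - 2*2*3² - 2/7*3*4 + (⅐)*3²*4) - 51)*118 = ((-4 + 2*27 - 2*2*9 - 24/7 + (⅐)*9*4) - 51)*118 = ((-4 + 54 - 36 - 24/7 + 36/7) - 51)*118 = (110/7 - 51)*118 = -247/7*118 = -29146/7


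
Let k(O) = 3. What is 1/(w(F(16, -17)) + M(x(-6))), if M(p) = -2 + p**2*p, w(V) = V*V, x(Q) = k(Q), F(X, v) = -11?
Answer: 1/146 ≈ 0.0068493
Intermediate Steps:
x(Q) = 3
w(V) = V**2
M(p) = -2 + p**3
1/(w(F(16, -17)) + M(x(-6))) = 1/((-11)**2 + (-2 + 3**3)) = 1/(121 + (-2 + 27)) = 1/(121 + 25) = 1/146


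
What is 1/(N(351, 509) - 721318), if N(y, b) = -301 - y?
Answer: -1/721970 ≈ -1.3851e-6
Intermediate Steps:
1/(N(351, 509) - 721318) = 1/((-301 - 1*351) - 721318) = 1/((-301 - 351) - 721318) = 1/(-652 - 721318) = 1/(-721970) = -1/721970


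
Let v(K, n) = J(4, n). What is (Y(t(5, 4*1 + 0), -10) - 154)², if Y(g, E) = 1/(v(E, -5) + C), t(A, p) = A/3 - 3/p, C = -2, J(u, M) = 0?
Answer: 95481/4 ≈ 23870.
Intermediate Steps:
v(K, n) = 0
t(A, p) = -3/p + A/3 (t(A, p) = A*(⅓) - 3/p = A/3 - 3/p = -3/p + A/3)
Y(g, E) = -½ (Y(g, E) = 1/(0 - 2) = 1/(-2) = -½)
(Y(t(5, 4*1 + 0), -10) - 154)² = (-½ - 154)² = (-309/2)² = 95481/4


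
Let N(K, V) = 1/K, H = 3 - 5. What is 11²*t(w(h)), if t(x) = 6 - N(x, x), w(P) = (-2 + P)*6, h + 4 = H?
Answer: 34969/48 ≈ 728.52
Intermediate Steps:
H = -2
h = -6 (h = -4 - 2 = -6)
w(P) = -12 + 6*P
t(x) = 6 - 1/x
11²*t(w(h)) = 11²*(6 - 1/(-12 + 6*(-6))) = 121*(6 - 1/(-12 - 36)) = 121*(6 - 1/(-48)) = 121*(6 - 1*(-1/48)) = 121*(6 + 1/48) = 121*(289/48) = 34969/48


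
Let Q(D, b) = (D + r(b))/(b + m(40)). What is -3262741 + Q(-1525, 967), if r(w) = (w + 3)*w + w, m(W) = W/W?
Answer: -394674482/121 ≈ -3.2618e+6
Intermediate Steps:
m(W) = 1
r(w) = w + w*(3 + w) (r(w) = (3 + w)*w + w = w*(3 + w) + w = w + w*(3 + w))
Q(D, b) = (D + b*(4 + b))/(1 + b) (Q(D, b) = (D + b*(4 + b))/(b + 1) = (D + b*(4 + b))/(1 + b))
-3262741 + Q(-1525, 967) = -3262741 + (-1525 + 967*(4 + 967))/(1 + 967) = -3262741 + (-1525 + 967*971)/968 = -3262741 + (-1525 + 938957)/968 = -3262741 + (1/968)*937432 = -3262741 + 117179/121 = -394674482/121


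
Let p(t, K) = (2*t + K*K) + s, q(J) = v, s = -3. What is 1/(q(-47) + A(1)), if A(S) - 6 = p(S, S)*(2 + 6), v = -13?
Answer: -⅐ ≈ -0.14286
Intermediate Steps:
q(J) = -13
p(t, K) = -3 + K² + 2*t (p(t, K) = (2*t + K*K) - 3 = (2*t + K²) - 3 = (K² + 2*t) - 3 = -3 + K² + 2*t)
A(S) = -18 + 8*S² + 16*S (A(S) = 6 + (-3 + S² + 2*S)*(2 + 6) = 6 + (-3 + S² + 2*S)*8 = 6 + (-24 + 8*S² + 16*S) = -18 + 8*S² + 16*S)
1/(q(-47) + A(1)) = 1/(-13 + (-18 + 8*1² + 16*1)) = 1/(-13 + (-18 + 8*1 + 16)) = 1/(-13 + (-18 + 8 + 16)) = 1/(-13 + 6) = 1/(-7) = -⅐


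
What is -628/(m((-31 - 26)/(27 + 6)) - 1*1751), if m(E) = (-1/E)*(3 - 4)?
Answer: 2983/8320 ≈ 0.35853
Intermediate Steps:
m(E) = 1/E (m(E) = -1/E*(-1) = 1/E)
-628/(m((-31 - 26)/(27 + 6)) - 1*1751) = -628/(1/((-31 - 26)/(27 + 6)) - 1*1751) = -628/(1/(-57/33) - 1751) = -628/(1/(-57*1/33) - 1751) = -628/(1/(-19/11) - 1751) = -628/(-11/19 - 1751) = -628/(-33280/19) = -628*(-19/33280) = 2983/8320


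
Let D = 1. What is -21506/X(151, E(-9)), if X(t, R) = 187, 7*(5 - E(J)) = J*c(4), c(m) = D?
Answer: -21506/187 ≈ -115.01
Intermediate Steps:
c(m) = 1
E(J) = 5 - J/7
-21506/X(151, E(-9)) = -21506/187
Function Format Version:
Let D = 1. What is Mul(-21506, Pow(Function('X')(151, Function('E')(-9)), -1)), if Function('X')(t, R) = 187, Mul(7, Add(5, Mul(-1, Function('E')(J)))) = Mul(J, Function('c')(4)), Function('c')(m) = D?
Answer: Rational(-21506, 187) ≈ -115.01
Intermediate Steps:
Function('c')(m) = 1
Function('E')(J) = Add(5, Mul(Rational(-1, 7), J)) (Function('E')(J) = Add(5, Mul(Rational(-1, 7), Mul(J, 1))) = Add(5, Mul(Rational(-1, 7), J)))
Mul(-21506, Pow(Function('X')(151, Function('E')(-9)), -1)) = Mul(-21506, Pow(187, -1)) = Mul(-21506, Rational(1, 187)) = Rational(-21506, 187)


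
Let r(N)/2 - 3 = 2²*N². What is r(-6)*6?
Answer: 1764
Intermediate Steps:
r(N) = 6 + 8*N² (r(N) = 6 + 2*(2²*N²) = 6 + 2*(4*N²) = 6 + 8*N²)
r(-6)*6 = (6 + 8*(-6)²)*6 = (6 + 8*36)*6 = (6 + 288)*6 = 294*6 = 1764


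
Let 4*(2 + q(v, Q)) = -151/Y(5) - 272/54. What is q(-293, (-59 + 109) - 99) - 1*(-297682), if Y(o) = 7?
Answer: 225041051/756 ≈ 2.9767e+5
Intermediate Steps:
q(v, Q) = -6541/756 (q(v, Q) = -2 + (-151/7 - 272/54)/4 = -2 + (-151*⅐ - 272*1/54)/4 = -2 + (-151/7 - 136/27)/4 = -2 + (¼)*(-5029/189) = -2 - 5029/756 = -6541/756)
q(-293, (-59 + 109) - 99) - 1*(-297682) = -6541/756 - 1*(-297682) = -6541/756 + 297682 = 225041051/756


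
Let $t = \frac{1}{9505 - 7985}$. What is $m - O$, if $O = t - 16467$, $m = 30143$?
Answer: $\frac{70847199}{1520} \approx 46610.0$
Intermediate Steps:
$t = \frac{1}{1520} \approx 0.00065789$
$O = - \frac{25029839}{1520}$ ($O = \frac{1}{1520} - 16467 = - \frac{25029839}{1520} \approx -16467.0$)
$m - O = 30143 - - \frac{25029839}{1520} = 30143 + \frac{25029839}{1520} = \frac{70847199}{1520}$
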